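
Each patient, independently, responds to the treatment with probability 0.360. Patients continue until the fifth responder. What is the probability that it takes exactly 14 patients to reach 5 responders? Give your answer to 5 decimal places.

0.07788

Y = trial on which the fifth success occurs; negative binomial, r=5, p=0.36.
P(Y=14) = C(13,4) · p^5 · (1−p)^9
= 715 · 0.0060466 · 0.018014 = 0.0778822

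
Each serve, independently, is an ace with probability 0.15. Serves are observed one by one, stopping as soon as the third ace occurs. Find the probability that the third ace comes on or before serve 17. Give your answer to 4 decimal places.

0.4802

Finishing within 17 serves ⇔ at least 3 successes in the first 17. With X ~ Binomial(17, 0.15), P(Y ≤ 17) = 1 − P(X ≤ 2).
  k=0: C(17,0)·0.15^0·0.85^17 = 0.063113
  k=1: C(17,1)·0.15^1·0.85^16 = 0.189340
  k=2: C(17,2)·0.15^2·0.85^15 = 0.267304
1 − 0.519758 = 0.480242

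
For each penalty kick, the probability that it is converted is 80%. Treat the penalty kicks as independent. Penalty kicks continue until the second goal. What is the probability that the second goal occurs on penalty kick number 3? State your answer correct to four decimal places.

Y = trial on which the second success occurs; negative binomial, r=2, p=0.80.
P(Y=3) = C(2,1) · p^2 · (1−p)^1
= 2 · 0.64 · 0.2 = 0.256000

0.2560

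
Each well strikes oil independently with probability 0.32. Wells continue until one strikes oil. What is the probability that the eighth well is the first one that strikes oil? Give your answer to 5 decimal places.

0.02151

Geometric (trials to first success), p = 0.32.
P(Y = 8) = (1−p)^7 · p = 0.06723 · 0.32 = 0.0215136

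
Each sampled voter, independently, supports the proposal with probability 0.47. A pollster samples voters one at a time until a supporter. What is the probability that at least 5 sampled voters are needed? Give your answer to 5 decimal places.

0.07890

Y = number of sampled voters to the first success; geometric, p = 0.47.
P(Y > 4) = P(first 4 all fail) = (1−p)^4 = 0.0789048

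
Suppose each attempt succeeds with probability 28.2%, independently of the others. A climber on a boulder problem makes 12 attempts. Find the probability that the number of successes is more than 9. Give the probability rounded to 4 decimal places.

0.0001

X ~ Binomial(12, 0.282); P(X ≥ 10) = Σ C(12,k) p^k (1−p)^(12−k) over k:
  k=10: C(12,10)·0.282^10·0.718^2 = 0.000108
  k=11: C(12,11)·0.282^11·0.718^1 = 0.000008
  k=12: C(12,12)·0.282^12·0.718^0 = 0.000000
Total = 0.000116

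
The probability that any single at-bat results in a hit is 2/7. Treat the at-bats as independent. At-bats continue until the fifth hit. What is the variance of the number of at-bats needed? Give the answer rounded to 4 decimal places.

43.7500

Y = total at-bats until the fifth success; negative binomial with r=5, p=0.285714.
Var(Y) = r(1−p)/p² = 5·0.714286 / 0.285714² = 43.750000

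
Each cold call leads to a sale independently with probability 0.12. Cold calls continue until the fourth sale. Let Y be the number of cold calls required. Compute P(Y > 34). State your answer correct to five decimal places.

Needing more than 34 cold calls ⇔ fewer than 4 successes in the first 34. With X ~ Binomial(34, 0.12), P(Y > 34) = P(X ≤ 3).
  k=0: C(34,0)·0.12^0·0.88^34 = 0.0129542
  k=1: C(34,1)·0.12^1·0.88^33 = 0.0600604
  k=2: C(34,2)·0.12^2·0.88^32 = 0.1351359
  k=3: C(34,3)·0.12^3·0.88^31 = 0.1965614
P(X ≤ 3) = 0.4047119

0.40471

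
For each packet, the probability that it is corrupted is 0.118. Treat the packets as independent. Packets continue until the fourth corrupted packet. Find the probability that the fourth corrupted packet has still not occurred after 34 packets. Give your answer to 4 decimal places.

Needing more than 34 packets ⇔ fewer than 4 successes in the first 34. With X ~ Binomial(34, 0.118), P(Y > 34) = P(X ≤ 3).
  k=0: C(34,0)·0.118^0·0.882^34 = 0.013994
  k=1: C(34,1)·0.118^1·0.882^33 = 0.063654
  k=2: C(34,2)·0.118^2·0.882^32 = 0.140515
  k=3: C(34,3)·0.118^3·0.882^31 = 0.200523
P(X ≤ 3) = 0.418685

0.4187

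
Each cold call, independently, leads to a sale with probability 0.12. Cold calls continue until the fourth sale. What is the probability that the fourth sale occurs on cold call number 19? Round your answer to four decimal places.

Y = trial on which the fourth success occurs; negative binomial, r=4, p=0.12.
P(Y=19) = C(18,3) · p^4 · (1−p)^15
= 816 · 0.00020736 · 0.14697 = 0.024869

0.0249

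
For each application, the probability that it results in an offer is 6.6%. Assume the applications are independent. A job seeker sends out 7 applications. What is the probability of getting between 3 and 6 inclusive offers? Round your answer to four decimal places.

0.0082

X ~ Binomial(7, 0.066); P(3 ≤ X ≤ 6) = Σ C(7,k) p^k (1−p)^(7−k) over k:
  k=3: C(7,3)·0.066^3·0.934^4 = 0.007658
  k=4: C(7,4)·0.066^4·0.934^3 = 0.000541
  k=5: C(7,5)·0.066^5·0.934^2 = 0.000023
  k=6: C(7,6)·0.066^6·0.934^1 = 0.000001
Total = 0.008222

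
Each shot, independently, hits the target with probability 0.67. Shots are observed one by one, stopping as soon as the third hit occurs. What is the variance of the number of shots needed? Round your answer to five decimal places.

2.20539

Y = total shots until the third success; negative binomial with r=3, p=0.67.
Var(Y) = r(1−p)/p² = 3·0.33 / 0.67² = 2.2053910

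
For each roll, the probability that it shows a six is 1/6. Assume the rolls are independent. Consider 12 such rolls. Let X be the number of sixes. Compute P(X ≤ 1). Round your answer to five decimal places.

X ~ Binomial(12, 0.166667); P(X ≤ 1) = Σ C(12,k) p^k (1−p)^(12−k) over k:
  k=0: C(12,0)·0.166667^0·0.833333^12 = 0.1121567
  k=1: C(12,1)·0.166667^1·0.833333^11 = 0.2691760
Total = 0.3813326

0.38133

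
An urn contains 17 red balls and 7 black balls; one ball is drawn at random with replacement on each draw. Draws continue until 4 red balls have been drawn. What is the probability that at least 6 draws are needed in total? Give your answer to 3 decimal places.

0.455

Needing more than 5 draws ⇔ fewer than 4 successes in the first 5. With X ~ Binomial(5, 0.708333), P(Y > 5) = P(X ≤ 3).
  k=0: C(5,0)·0.708333^0·0.291667^5 = 0.00211
  k=1: C(5,1)·0.708333^1·0.291667^4 = 0.02563
  k=2: C(5,2)·0.708333^2·0.291667^3 = 0.12449
  k=3: C(5,3)·0.708333^3·0.291667^2 = 0.30233
P(X ≤ 3) = 0.45457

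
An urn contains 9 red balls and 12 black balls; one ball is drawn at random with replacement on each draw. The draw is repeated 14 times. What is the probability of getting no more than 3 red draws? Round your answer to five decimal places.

X ~ Binomial(14, 0.428571); P(X ≤ 3) = Σ C(14,k) p^k (1−p)^(14−k) over k:
  k=0: C(14,0)·0.428571^0·0.571429^14 = 0.0003958
  k=1: C(14,1)·0.428571^1·0.571429^13 = 0.0041558
  k=2: C(14,2)·0.428571^2·0.571429^12 = 0.0202596
  k=3: C(14,3)·0.428571^3·0.571429^11 = 0.0607789
Total = 0.0855901

0.08559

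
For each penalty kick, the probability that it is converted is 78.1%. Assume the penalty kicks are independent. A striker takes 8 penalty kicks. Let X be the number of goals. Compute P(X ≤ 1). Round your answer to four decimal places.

0.0002

X ~ Binomial(8, 0.781); P(X ≤ 1) = Σ C(8,k) p^k (1−p)^(8−k) over k:
  k=0: C(8,0)·0.781^0·0.219^8 = 0.000005
  k=1: C(8,1)·0.781^1·0.219^7 = 0.000151
Total = 0.000156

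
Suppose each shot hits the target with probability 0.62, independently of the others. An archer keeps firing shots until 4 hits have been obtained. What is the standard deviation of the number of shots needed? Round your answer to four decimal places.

1.9885

Y = total shots until the fourth success; negative binomial with r=4, p=0.62.
SD(Y) = √[r(1−p)/p²] = √(3.954214) = 1.988521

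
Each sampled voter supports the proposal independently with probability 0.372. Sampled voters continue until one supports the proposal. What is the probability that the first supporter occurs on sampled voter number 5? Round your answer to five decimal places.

0.05786

Geometric (trials to first success), p = 0.372.
P(Y = 5) = (1−p)^4 · p = 0.15554 · 0.372 = 0.0578604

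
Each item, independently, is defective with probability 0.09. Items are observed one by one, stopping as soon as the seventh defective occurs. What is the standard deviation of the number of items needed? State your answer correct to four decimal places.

Y = total items until the seventh success; negative binomial with r=7, p=0.09.
SD(Y) = √[r(1−p)/p²] = √(786.419753) = 28.043177

28.0432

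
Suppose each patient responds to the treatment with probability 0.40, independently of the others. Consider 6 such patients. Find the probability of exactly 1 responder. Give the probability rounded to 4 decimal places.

0.1866

X ~ Binomial(n=6, p=0.40).
P(X=1) = C(6,1) · p^1 · (1−p)^5
= 6 · 0.4 · 0.07776 = 0.186624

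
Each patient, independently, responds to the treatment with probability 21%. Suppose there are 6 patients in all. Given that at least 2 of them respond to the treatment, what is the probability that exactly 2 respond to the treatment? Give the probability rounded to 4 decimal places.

X ~ Binomial(6, 0.21). Want P(X=2 | X≥2) = P(X=2) / P(X≥2).
P(X=2) = C(6,2)·0.21^2·0.79^4 = 0.257655
P(X≥2) = 1 − 0.243087 − 0.387709 = 0.369203
Ratio = 0.257655 / 0.369203 = 0.697867

0.6979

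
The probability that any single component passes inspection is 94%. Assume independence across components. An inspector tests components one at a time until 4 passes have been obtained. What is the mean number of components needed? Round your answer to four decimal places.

4.2553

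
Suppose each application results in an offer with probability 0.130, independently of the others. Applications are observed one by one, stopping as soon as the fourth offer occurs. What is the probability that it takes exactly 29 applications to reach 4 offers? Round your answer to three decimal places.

Y = trial on which the fourth success occurs; negative binomial, r=4, p=0.13.
P(Y=29) = C(28,3) · p^4 · (1−p)^25
= 3276 · 0.00028561 · 0.03076 = 0.02878

0.029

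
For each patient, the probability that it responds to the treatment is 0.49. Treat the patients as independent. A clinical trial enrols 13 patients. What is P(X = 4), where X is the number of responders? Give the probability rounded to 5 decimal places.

X ~ Binomial(n=13, p=0.49).
P(X=4) = C(13,4) · p^4 · (1−p)^9
= 715 · 0.057648 · 0.0023342 = 0.0962104

0.09621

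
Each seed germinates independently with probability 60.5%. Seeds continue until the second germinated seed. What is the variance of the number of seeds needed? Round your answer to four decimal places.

Y = total seeds until the second success; negative binomial with r=2, p=0.605.
Var(Y) = r(1−p)/p² = 2·0.395 / 0.605² = 2.158323

2.1583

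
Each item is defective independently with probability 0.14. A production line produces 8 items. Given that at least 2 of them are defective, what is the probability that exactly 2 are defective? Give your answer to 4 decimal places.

0.7137

X ~ Binomial(8, 0.14). Want P(X=2 | X≥2) = P(X=2) / P(X≥2).
P(X=2) = C(8,2)·0.14^2·0.86^6 = 0.222026
P(X≥2) = 1 − 0.299218 − 0.389679 = 0.311103
Ratio = 0.222026 / 0.311103 = 0.713675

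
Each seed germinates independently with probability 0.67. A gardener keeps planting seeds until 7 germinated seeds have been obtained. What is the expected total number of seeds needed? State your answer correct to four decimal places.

10.4478

Y = total seeds until the seventh success; negative binomial with r=7, p=0.67.
E[Y] = r / p = 7 / 0.67 = 10.447761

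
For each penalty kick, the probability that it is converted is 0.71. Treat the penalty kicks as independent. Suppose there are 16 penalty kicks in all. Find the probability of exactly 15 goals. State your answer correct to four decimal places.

X ~ Binomial(n=16, p=0.71).
P(X=15) = C(16,15) · p^15 · (1−p)^1
= 16 · 0.0058732 · 0.29 = 0.027252

0.0273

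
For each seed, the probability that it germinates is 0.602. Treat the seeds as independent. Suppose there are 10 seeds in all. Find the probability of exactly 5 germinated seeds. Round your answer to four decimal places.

X ~ Binomial(n=10, p=0.602).
P(X=5) = C(10,5) · p^5 · (1−p)^5
= 252 · 0.079065 · 0.0099865 = 0.198975

0.1990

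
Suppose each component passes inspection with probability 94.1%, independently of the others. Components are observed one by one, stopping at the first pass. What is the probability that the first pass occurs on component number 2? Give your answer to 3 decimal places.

0.056

Geometric (trials to first success), p = 0.941.
P(Y = 2) = (1−p)^1 · p = 0.059 · 0.941 = 0.05552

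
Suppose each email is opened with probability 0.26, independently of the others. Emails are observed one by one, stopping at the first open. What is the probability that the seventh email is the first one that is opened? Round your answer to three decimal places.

0.043

Geometric (trials to first success), p = 0.26.
P(Y = 7) = (1−p)^6 · p = 0.16421 · 0.26 = 0.04269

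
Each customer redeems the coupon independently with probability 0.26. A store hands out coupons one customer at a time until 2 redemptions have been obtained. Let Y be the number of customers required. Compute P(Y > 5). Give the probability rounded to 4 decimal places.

0.6117

Needing more than 5 customers ⇔ fewer than 2 successes in the first 5. With X ~ Binomial(5, 0.26), P(Y > 5) = P(X ≤ 1).
  k=0: C(5,0)·0.26^0·0.74^5 = 0.221901
  k=1: C(5,1)·0.26^1·0.74^4 = 0.389825
P(X ≤ 1) = 0.611726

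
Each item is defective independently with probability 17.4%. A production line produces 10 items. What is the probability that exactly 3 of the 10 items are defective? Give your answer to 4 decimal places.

0.1658

X ~ Binomial(n=10, p=0.174).
P(X=3) = C(10,3) · p^3 · (1−p)^7
= 120 · 0.005268 · 0.26234 = 0.165840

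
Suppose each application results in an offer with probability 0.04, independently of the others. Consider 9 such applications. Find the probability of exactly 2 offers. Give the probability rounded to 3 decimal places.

0.043

X ~ Binomial(n=9, p=0.04).
P(X=2) = C(9,2) · p^2 · (1−p)^7
= 36 · 0.0016 · 0.75145 = 0.04328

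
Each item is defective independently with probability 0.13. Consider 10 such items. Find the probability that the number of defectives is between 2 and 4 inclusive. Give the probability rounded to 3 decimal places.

X ~ Binomial(10, 0.13); P(2 ≤ X ≤ 4) = Σ C(10,k) p^k (1−p)^(10−k) over k:
  k=2: C(10,2)·0.13^2·0.87^8 = 0.24960
  k=3: C(10,3)·0.13^3·0.87^7 = 0.09946
  k=4: C(10,4)·0.13^4·0.87^6 = 0.02601
Total = 0.37507

0.375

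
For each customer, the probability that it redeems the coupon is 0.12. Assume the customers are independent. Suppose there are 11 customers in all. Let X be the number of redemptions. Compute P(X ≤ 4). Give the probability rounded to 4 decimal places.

0.9939

X ~ Binomial(11, 0.12); P(X ≤ 4) = Σ C(11,k) p^k (1−p)^(11−k) over k:
  k=0: C(11,0)·0.12^0·0.88^11 = 0.245081
  k=1: C(11,1)·0.12^1·0.88^10 = 0.367621
  k=2: C(11,2)·0.12^2·0.88^9 = 0.250651
  k=3: C(11,3)·0.12^3·0.88^8 = 0.102539
  k=4: C(11,4)·0.12^4·0.88^7 = 0.027965
Total = 0.993857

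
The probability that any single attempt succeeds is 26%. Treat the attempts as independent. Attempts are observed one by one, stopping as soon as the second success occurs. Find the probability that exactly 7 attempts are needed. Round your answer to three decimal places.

Y = trial on which the second success occurs; negative binomial, r=2, p=0.26.
P(Y=7) = C(6,1) · p^2 · (1−p)^5
= 6 · 0.0676 · 0.2219 = 0.09000

0.090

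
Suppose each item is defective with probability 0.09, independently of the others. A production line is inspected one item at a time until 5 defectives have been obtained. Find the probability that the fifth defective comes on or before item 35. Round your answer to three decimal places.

0.203

Finishing within 35 items ⇔ at least 5 successes in the first 35. With X ~ Binomial(35, 0.09), P(Y ≤ 35) = 1 − P(X ≤ 4).
  k=0: C(35,0)·0.09^0·0.91^35 = 0.03685
  k=1: C(35,1)·0.09^1·0.91^34 = 0.12756
  k=2: C(35,2)·0.09^2·0.91^33 = 0.21447
  k=3: C(35,3)·0.09^3·0.91^32 = 0.23333
  k=4: C(35,4)·0.09^4·0.91^31 = 0.18461
1 − 0.79682 = 0.20318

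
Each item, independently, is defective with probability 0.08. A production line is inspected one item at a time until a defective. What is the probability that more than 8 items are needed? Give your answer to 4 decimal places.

Y = number of items to the first success; geometric, p = 0.08.
P(Y > 8) = P(first 8 all fail) = (1−p)^8 = 0.513219

0.5132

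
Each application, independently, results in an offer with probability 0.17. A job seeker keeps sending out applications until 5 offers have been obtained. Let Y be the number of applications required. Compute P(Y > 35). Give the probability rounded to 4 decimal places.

0.2671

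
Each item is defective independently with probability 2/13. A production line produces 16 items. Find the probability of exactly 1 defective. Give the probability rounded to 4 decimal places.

X ~ Binomial(n=16, p=0.153846).
P(X=1) = C(16,1) · p^1 · (1−p)^15
= 16 · 0.15385 · 0.081609 = 0.200885

0.2009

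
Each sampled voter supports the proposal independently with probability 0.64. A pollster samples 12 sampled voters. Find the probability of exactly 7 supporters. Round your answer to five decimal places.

X ~ Binomial(n=12, p=0.64).
P(X=7) = C(12,7) · p^7 · (1−p)^5
= 792 · 0.04398 · 0.0060466 = 0.2106190

0.21062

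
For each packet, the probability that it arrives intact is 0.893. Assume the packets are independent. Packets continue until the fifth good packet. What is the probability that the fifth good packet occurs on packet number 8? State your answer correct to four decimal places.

0.0243

Y = trial on which the fifth success occurs; negative binomial, r=5, p=0.893.
P(Y=8) = C(7,4) · p^5 · (1−p)^3
= 35 · 0.56788 · 0.001225 = 0.024349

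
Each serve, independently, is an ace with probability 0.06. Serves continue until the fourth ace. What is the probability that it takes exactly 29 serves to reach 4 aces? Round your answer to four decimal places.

Y = trial on which the fourth success occurs; negative binomial, r=4, p=0.06.
P(Y=29) = C(28,3) · p^4 · (1−p)^25
= 3276 · 1.296e-05 · 0.21291 = 0.009040

0.0090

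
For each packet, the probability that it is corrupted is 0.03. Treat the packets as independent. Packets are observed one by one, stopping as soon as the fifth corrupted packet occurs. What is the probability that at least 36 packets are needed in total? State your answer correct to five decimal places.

0.99628

Needing more than 35 packets ⇔ fewer than 5 successes in the first 35. With X ~ Binomial(35, 0.03), P(Y > 35) = P(X ≤ 4).
  k=0: C(35,0)·0.03^0·0.97^35 = 0.3443584
  k=1: C(35,1)·0.03^1·0.97^34 = 0.3727591
  k=2: C(35,2)·0.03^2·0.97^33 = 0.1959867
  k=3: C(35,3)·0.03^3·0.97^32 = 0.0666759
  k=4: C(35,4)·0.03^4·0.97^31 = 0.0164971
P(X ≤ 4) = 0.9962773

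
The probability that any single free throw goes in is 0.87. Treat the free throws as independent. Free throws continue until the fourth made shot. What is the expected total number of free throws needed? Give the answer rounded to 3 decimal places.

4.598

Y = total free throws until the fourth success; negative binomial with r=4, p=0.87.
E[Y] = r / p = 4 / 0.87 = 4.59770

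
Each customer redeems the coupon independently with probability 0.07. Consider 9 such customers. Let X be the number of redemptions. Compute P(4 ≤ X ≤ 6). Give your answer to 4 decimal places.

X ~ Binomial(9, 0.07); P(4 ≤ X ≤ 6) = Σ C(9,k) p^k (1−p)^(9−k) over k:
  k=4: C(9,4)·0.07^4·0.93^5 = 0.002105
  k=5: C(9,5)·0.07^5·0.93^4 = 0.000158
  k=6: C(9,6)·0.07^6·0.93^3 = 0.000008
Total = 0.002271

0.0023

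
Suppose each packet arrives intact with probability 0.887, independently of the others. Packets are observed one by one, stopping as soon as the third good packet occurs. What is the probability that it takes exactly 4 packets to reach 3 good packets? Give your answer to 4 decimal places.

Y = trial on which the third success occurs; negative binomial, r=3, p=0.887.
P(Y=4) = C(3,2) · p^3 · (1−p)^1
= 3 · 0.69786 · 0.113 = 0.236576

0.2366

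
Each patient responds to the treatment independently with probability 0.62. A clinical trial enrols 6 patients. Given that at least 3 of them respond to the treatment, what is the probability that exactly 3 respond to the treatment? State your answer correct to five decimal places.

X ~ Binomial(6, 0.62). Want P(X=3 | X≥3) = P(X=3) / P(X≥3).
P(X=3) = C(6,3)·0.62^3·0.38^3 = 0.2615507
P(X≥3) = 1 − 0.0030109 − 0.0294755 − 0.1202289 = 0.8472846
Ratio = 0.2615507 / 0.8472846 = 0.3086928

0.30869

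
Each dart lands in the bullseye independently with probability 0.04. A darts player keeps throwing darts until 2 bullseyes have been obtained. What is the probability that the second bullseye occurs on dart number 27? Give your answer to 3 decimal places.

0.015

Y = trial on which the second success occurs; negative binomial, r=2, p=0.04.
P(Y=27) = C(26,1) · p^2 · (1−p)^25
= 26 · 0.0016 · 0.3604 = 0.01499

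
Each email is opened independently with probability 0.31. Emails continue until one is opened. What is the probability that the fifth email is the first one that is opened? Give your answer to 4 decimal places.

0.0703

Geometric (trials to first success), p = 0.31.
P(Y = 5) = (1−p)^4 · p = 0.22667 · 0.31 = 0.070268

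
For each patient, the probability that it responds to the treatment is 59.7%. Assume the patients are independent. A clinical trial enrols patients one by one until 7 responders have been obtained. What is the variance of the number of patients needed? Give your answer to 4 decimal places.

7.9151

Y = total patients until the seventh success; negative binomial with r=7, p=0.597.
Var(Y) = r(1−p)/p² = 7·0.403 / 0.597² = 7.915064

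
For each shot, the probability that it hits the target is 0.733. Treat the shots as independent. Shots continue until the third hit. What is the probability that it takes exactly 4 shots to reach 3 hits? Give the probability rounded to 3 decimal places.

0.315

Y = trial on which the third success occurs; negative binomial, r=3, p=0.733.
P(Y=4) = C(3,2) · p^3 · (1−p)^1
= 3 · 0.39383 · 0.267 = 0.31546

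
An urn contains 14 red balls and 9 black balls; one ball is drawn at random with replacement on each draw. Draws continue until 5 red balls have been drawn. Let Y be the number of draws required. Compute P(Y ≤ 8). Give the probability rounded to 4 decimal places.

Finishing within 8 draws ⇔ at least 5 successes in the first 8. With X ~ Binomial(8, 0.608696), P(Y ≤ 8) = 1 − P(X ≤ 4).
  k=0: C(8,0)·0.608696^0·0.391304^8 = 0.000550
  k=1: C(8,1)·0.608696^1·0.391304^7 = 0.006841
  k=2: C(8,2)·0.608696^2·0.391304^6 = 0.037243
  k=3: C(8,3)·0.608696^3·0.391304^5 = 0.115868
  k=4: C(8,4)·0.608696^4·0.391304^4 = 0.225298
1 − 0.385799 = 0.614201

0.6142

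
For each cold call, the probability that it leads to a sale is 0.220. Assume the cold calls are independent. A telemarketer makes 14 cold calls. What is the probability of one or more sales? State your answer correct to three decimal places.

0.969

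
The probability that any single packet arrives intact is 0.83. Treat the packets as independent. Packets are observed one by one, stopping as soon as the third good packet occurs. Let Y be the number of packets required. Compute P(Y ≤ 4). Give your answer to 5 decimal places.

Finishing within 4 packets ⇔ at least 3 successes in the first 4. With X ~ Binomial(4, 0.83), P(Y ≤ 4) = 1 − P(X ≤ 2).
  k=0: C(4,0)·0.83^0·0.17^4 = 0.0008352
  k=1: C(4,1)·0.83^1·0.17^3 = 0.0163112
  k=2: C(4,2)·0.83^2·0.17^2 = 0.1194553
1 − 0.1366016 = 0.8633984

0.86340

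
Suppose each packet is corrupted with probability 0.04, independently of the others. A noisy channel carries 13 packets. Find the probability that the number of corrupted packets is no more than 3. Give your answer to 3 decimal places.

X ~ Binomial(13, 0.04); P(X ≤ 3) = Σ C(13,k) p^k (1−p)^(13−k) over k:
  k=0: C(13,0)·0.04^0·0.96^13 = 0.58820
  k=1: C(13,1)·0.04^1·0.96^12 = 0.31861
  k=2: C(13,2)·0.04^2·0.96^11 = 0.07965
  k=3: C(13,3)·0.04^3·0.96^10 = 0.01217
Total = 0.99863

0.999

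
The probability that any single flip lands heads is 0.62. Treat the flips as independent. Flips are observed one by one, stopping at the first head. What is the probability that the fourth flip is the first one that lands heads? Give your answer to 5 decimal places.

0.03402

Geometric (trials to first success), p = 0.62.
P(Y = 4) = (1−p)^3 · p = 0.054872 · 0.62 = 0.0340206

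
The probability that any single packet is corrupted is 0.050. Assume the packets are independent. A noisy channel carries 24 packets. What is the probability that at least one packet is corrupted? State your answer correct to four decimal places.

P(at least one) = 1 − P(none) = 1 − (1 − 0.05)^24
= 1 − 0.291989 = 0.708011

0.7080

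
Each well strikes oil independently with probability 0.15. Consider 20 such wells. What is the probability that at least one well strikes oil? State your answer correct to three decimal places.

P(at least one) = 1 − P(none) = 1 − (1 − 0.15)^20
= 1 − 0.03876 = 0.96124

0.961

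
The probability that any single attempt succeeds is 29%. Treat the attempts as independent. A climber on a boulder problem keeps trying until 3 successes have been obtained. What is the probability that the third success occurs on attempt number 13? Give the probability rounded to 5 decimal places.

Y = trial on which the third success occurs; negative binomial, r=3, p=0.29.
P(Y=13) = C(12,2) · p^3 · (1−p)^10
= 66 · 0.024389 · 0.032552 = 0.0523988

0.05240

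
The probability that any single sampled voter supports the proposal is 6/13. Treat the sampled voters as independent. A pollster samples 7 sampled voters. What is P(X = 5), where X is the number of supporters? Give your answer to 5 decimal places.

0.12752

X ~ Binomial(n=7, p=0.461538).
P(X=5) = C(7,5) · p^5 · (1−p)^2
= 21 · 0.020943 · 0.28994 = 0.1275170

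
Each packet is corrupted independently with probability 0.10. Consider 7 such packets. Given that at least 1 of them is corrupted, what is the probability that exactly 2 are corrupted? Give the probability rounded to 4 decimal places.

X ~ Binomial(7, 0.10). Want P(X=2 | X≥1) = P(X=2) / P(X≥1).
P(X=2) = C(7,2)·0.10^2·0.90^5 = 0.124003
P(X≥1) = 1 − 0.478297 = 0.521703
Ratio = 0.124003 / 0.521703 = 0.237689

0.2377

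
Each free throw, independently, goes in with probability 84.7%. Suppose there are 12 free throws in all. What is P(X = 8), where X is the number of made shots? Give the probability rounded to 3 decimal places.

0.072

X ~ Binomial(n=12, p=0.847).
P(X=8) = C(12,8) · p^8 · (1−p)^4
= 495 · 0.26489 · 0.00054798 = 0.07185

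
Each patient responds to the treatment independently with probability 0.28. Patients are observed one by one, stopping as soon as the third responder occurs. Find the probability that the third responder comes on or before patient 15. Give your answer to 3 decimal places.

0.835

Finishing within 15 patients ⇔ at least 3 successes in the first 15. With X ~ Binomial(15, 0.28), P(Y ≤ 15) = 1 − P(X ≤ 2).
  k=0: C(15,0)·0.28^0·0.72^15 = 0.00724
  k=1: C(15,1)·0.28^1·0.72^14 = 0.04226
  k=2: C(15,2)·0.28^2·0.72^13 = 0.11503
1 − 0.16454 = 0.83546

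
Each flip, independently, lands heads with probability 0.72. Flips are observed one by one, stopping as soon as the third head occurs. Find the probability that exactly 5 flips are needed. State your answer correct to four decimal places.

0.1756

Y = trial on which the third success occurs; negative binomial, r=3, p=0.72.
P(Y=5) = C(4,2) · p^3 · (1−p)^2
= 6 · 0.37325 · 0.0784 = 0.175576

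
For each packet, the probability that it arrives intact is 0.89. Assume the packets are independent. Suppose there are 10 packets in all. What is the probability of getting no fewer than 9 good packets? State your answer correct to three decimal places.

0.697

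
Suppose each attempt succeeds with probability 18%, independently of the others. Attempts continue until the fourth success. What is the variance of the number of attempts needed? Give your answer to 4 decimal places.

Y = total attempts until the fourth success; negative binomial with r=4, p=0.18.
Var(Y) = r(1−p)/p² = 4·0.82 / 0.18² = 101.234568

101.2346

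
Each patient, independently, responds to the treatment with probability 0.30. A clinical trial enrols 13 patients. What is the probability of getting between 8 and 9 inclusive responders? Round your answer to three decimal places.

X ~ Binomial(13, 0.30); P(8 ≤ X ≤ 9) = Σ C(13,k) p^k (1−p)^(13−k) over k:
  k=8: C(13,8)·0.30^8·0.70^5 = 0.01419
  k=9: C(13,9)·0.30^9·0.70^4 = 0.00338
Total = 0.01757

0.018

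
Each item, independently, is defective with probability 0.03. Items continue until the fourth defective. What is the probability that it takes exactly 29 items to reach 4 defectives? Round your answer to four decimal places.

Y = trial on which the fourth success occurs; negative binomial, r=4, p=0.03.
P(Y=29) = C(28,3) · p^4 · (1−p)^25
= 3276 · 8.1e-07 · 0.46697 = 0.001239

0.0012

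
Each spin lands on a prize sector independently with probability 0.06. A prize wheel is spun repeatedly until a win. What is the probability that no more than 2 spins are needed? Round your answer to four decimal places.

Y = number of spins to the first success; geometric, p = 0.06.
P(Y ≤ 2) = 1 − (1−p)^2 = 1 − 0.883600 = 0.116400

0.1164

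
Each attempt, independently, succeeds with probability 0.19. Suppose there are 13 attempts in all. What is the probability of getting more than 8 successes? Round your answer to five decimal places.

0.00011

X ~ Binomial(13, 0.19); P(X ≥ 9) = Σ C(13,k) p^k (1−p)^(13−k) over k:
  k=9: C(13,9)·0.19^9·0.81^4 = 0.0000993
  k=10: C(13,10)·0.19^10·0.81^3 = 0.0000093
  k=11: C(13,11)·0.19^11·0.81^2 = 0.0000006
  k=12: C(13,12)·0.19^12·0.81^1 = 0.0000000
  k=13: C(13,13)·0.19^13·0.81^0 = 0.0000000
Total = 0.0001093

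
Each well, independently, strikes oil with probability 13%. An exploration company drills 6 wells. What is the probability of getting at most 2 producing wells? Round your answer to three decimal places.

0.968

X ~ Binomial(6, 0.13); P(X ≤ 2) = Σ C(6,k) p^k (1−p)^(6−k) over k:
  k=0: C(6,0)·0.13^0·0.87^6 = 0.43363
  k=1: C(6,1)·0.13^1·0.87^5 = 0.38877
  k=2: C(6,2)·0.13^2·0.87^4 = 0.14523
Total = 0.96762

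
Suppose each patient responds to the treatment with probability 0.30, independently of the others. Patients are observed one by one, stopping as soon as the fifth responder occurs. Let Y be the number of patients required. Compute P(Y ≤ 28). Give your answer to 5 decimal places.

Finishing within 28 patients ⇔ at least 5 successes in the first 28. With X ~ Binomial(28, 0.30), P(Y ≤ 28) = 1 − P(X ≤ 4).
  k=0: C(28,0)·0.30^0·0.70^28 = 0.0000460
  k=1: C(28,1)·0.30^1·0.70^27 = 0.0005520
  k=2: C(28,2)·0.30^2·0.70^26 = 0.0031936
  k=3: C(28,3)·0.30^3·0.70^25 = 0.0118620
  k=4: C(28,4)·0.30^4·0.70^24 = 0.0317733
1 − 0.0474269 = 0.9525731

0.95257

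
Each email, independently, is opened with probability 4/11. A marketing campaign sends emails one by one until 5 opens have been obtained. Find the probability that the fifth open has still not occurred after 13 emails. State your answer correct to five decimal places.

0.45886

Needing more than 13 emails ⇔ fewer than 5 successes in the first 13. With X ~ Binomial(13, 0.363636), P(Y > 13) = P(X ≤ 4).
  k=0: C(13,0)·0.363636^0·0.636364^13 = 0.0028065
  k=1: C(13,1)·0.363636^1·0.636364^12 = 0.0208485
  k=2: C(13,2)·0.363636^2·0.636364^11 = 0.0714806
  k=3: C(13,3)·0.363636^3·0.636364^10 = 0.1497689
  k=4: C(13,4)·0.363636^4·0.636364^9 = 0.2139555
P(X ≤ 4) = 0.4588600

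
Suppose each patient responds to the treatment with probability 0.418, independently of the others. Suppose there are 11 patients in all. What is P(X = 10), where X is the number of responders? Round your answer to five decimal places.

X ~ Binomial(n=11, p=0.418).
P(X=10) = C(11,10) · p^10 · (1−p)^1
= 11 · 0.00016284 · 0.582 = 0.0010425

0.00104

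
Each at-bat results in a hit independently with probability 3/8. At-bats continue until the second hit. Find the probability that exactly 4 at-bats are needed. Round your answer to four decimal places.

0.1648

Y = trial on which the second success occurs; negative binomial, r=2, p=0.375.
P(Y=4) = C(3,1) · p^2 · (1−p)^2
= 3 · 0.14062 · 0.39062 = 0.164795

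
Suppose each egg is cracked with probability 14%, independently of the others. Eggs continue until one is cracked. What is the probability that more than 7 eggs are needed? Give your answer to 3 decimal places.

0.348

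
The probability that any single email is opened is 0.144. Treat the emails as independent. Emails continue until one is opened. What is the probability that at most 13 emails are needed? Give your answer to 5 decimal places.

0.86752

Y = number of emails to the first success; geometric, p = 0.144.
P(Y ≤ 13) = 1 − (1−p)^13 = 1 − 0.1324826 = 0.8675174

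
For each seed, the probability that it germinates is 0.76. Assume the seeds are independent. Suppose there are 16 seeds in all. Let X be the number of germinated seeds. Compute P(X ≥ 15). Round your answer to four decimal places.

X ~ Binomial(16, 0.76); P(X ≥ 15) = Σ C(16,k) p^k (1−p)^(16−k) over k:
  k=15: C(16,15)·0.76^15·0.24^1 = 0.062594
  k=16: C(16,16)·0.76^16·0.24^0 = 0.012388
Total = 0.074983

0.0750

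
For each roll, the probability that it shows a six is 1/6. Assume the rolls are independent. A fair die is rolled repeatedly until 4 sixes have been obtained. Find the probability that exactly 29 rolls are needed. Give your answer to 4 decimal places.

0.0265

Y = trial on which the fourth success occurs; negative binomial, r=4, p=0.166667.
P(Y=29) = C(28,3) · p^4 · (1−p)^25
= 3276 · 0.0007716 · 0.010483 = 0.026498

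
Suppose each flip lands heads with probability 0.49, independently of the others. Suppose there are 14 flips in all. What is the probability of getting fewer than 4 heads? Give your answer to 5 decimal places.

0.03393

X ~ Binomial(14, 0.49); P(X ≤ 3) = Σ C(14,k) p^k (1−p)^(14−k) over k:
  k=0: C(14,0)·0.49^0·0.51^14 = 0.0000805
  k=1: C(14,1)·0.49^1·0.51^13 = 0.0010833
  k=2: C(14,2)·0.49^2·0.51^12 = 0.0067651
  k=3: C(14,3)·0.49^3·0.51^11 = 0.0259993
Total = 0.0339282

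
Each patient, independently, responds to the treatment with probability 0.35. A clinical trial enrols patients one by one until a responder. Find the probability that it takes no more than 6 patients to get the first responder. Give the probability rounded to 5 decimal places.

Y = number of patients to the first success; geometric, p = 0.35.
P(Y ≤ 6) = 1 − (1−p)^6 = 1 − 0.0754189 = 0.9245811

0.92458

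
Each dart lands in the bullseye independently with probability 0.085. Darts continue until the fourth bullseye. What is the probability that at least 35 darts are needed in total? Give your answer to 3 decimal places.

Needing more than 34 darts ⇔ fewer than 4 successes in the first 34. With X ~ Binomial(34, 0.085), P(Y > 34) = P(X ≤ 3).
  k=0: C(34,0)·0.085^0·0.915^34 = 0.04879
  k=1: C(34,1)·0.085^1·0.915^33 = 0.15410
  k=2: C(34,2)·0.085^2·0.915^32 = 0.23620
  k=3: C(34,3)·0.085^3·0.915^31 = 0.23405
P(X ≤ 3) = 0.67313

0.673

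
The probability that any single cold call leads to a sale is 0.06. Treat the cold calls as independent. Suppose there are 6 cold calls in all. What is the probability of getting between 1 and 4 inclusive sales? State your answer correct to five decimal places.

0.31013

X ~ Binomial(6, 0.06); P(1 ≤ X ≤ 4) = Σ C(6,k) p^k (1−p)^(6−k) over k:
  k=1: C(6,1)·0.06^1·0.94^5 = 0.2642054
  k=2: C(6,2)·0.06^2·0.94^4 = 0.0421604
  k=3: C(6,3)·0.06^3·0.94^3 = 0.0035881
  k=4: C(6,4)·0.06^4·0.94^2 = 0.0001718
Total = 0.3101258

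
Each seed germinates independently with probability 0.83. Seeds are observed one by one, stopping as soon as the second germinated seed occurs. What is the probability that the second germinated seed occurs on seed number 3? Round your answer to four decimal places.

0.2342

Y = trial on which the second success occurs; negative binomial, r=2, p=0.83.
P(Y=3) = C(2,1) · p^2 · (1−p)^1
= 2 · 0.6889 · 0.17 = 0.234226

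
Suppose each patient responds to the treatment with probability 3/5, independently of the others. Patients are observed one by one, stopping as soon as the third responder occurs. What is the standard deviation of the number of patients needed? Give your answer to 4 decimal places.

Y = total patients until the third success; negative binomial with r=3, p=0.60.
SD(Y) = √[r(1−p)/p²] = √(3.333333) = 1.825742

1.8257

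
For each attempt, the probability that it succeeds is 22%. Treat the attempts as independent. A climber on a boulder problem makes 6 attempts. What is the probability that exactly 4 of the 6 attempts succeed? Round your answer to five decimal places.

X ~ Binomial(n=6, p=0.22).
P(X=4) = C(6,4) · p^4 · (1−p)^2
= 15 · 0.0023426 · 0.6084 = 0.0213782

0.02138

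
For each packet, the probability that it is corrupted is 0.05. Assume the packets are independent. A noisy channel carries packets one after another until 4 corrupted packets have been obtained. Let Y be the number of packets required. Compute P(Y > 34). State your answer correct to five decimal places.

Needing more than 34 packets ⇔ fewer than 4 successes in the first 34. With X ~ Binomial(34, 0.05), P(Y > 34) = P(X ≤ 3).
  k=0: C(34,0)·0.05^0·0.95^34 = 0.1748246
  k=1: C(34,1)·0.05^1·0.95^33 = 0.3128440
  k=2: C(34,2)·0.05^2·0.95^32 = 0.2716804
  k=3: C(34,3)·0.05^3·0.95^31 = 0.1525223
P(X ≤ 3) = 0.9118713

0.91187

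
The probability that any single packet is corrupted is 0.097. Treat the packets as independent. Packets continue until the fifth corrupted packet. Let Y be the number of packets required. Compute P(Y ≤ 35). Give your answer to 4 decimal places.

Finishing within 35 packets ⇔ at least 5 successes in the first 35. With X ~ Binomial(35, 0.097), P(Y ≤ 35) = 1 − P(X ≤ 4).
  k=0: C(35,0)·0.097^0·0.903^35 = 0.028124
  k=1: C(35,1)·0.097^1·0.903^34 = 0.105736
  k=2: C(35,2)·0.097^2·0.903^33 = 0.193088
  k=3: C(35,3)·0.097^3·0.903^32 = 0.228157
  k=4: C(35,4)·0.097^4·0.903^31 = 0.196068
1 − 0.751173 = 0.248827

0.2488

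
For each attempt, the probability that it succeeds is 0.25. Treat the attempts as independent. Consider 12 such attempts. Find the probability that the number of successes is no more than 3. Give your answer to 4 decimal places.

X ~ Binomial(12, 0.25); P(X ≤ 3) = Σ C(12,k) p^k (1−p)^(12−k) over k:
  k=0: C(12,0)·0.25^0·0.75^12 = 0.031676
  k=1: C(12,1)·0.25^1·0.75^11 = 0.126705
  k=2: C(12,2)·0.25^2·0.75^10 = 0.232293
  k=3: C(12,3)·0.25^3·0.75^9 = 0.258104
Total = 0.648779

0.6488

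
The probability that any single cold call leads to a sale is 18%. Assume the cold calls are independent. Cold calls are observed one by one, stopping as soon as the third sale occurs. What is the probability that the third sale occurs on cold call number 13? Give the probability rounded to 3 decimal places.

Y = trial on which the third success occurs; negative binomial, r=3, p=0.18.
P(Y=13) = C(12,2) · p^3 · (1−p)^10
= 66 · 0.005832 · 0.13745 = 0.05291

0.053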